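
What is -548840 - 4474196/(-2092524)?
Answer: -287114099491/523131 ≈ -5.4884e+5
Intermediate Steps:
-548840 - 4474196/(-2092524) = -548840 - 4474196*(-1)/2092524 = -548840 - 1*(-1118549/523131) = -548840 + 1118549/523131 = -287114099491/523131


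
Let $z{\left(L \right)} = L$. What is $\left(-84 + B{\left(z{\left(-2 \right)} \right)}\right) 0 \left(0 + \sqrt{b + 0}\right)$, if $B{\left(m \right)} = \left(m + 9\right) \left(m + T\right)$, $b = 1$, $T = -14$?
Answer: $0$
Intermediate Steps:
$B{\left(m \right)} = \left(-14 + m\right) \left(9 + m\right)$ ($B{\left(m \right)} = \left(m + 9\right) \left(m - 14\right) = \left(9 + m\right) \left(-14 + m\right) = \left(-14 + m\right) \left(9 + m\right)$)
$\left(-84 + B{\left(z{\left(-2 \right)} \right)}\right) 0 \left(0 + \sqrt{b + 0}\right) = \left(-84 - \left(116 - 4\right)\right) 0 \left(0 + \sqrt{1 + 0}\right) = \left(-84 + \left(-126 + 4 + 10\right)\right) 0 \left(0 + \sqrt{1}\right) = \left(-84 - 112\right) 0 \left(0 + 1\right) = - 196 \cdot 0 \cdot 1 = \left(-196\right) 0 = 0$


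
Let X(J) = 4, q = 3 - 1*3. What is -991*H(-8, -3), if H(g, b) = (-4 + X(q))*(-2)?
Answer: 0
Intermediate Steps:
q = 0 (q = 3 - 3 = 0)
H(g, b) = 0 (H(g, b) = (-4 + 4)*(-2) = 0*(-2) = 0)
-991*H(-8, -3) = -991*0 = 0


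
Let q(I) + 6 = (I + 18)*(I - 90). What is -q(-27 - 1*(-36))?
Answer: 2193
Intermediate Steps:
q(I) = -6 + (-90 + I)*(18 + I) (q(I) = -6 + (I + 18)*(I - 90) = -6 + (18 + I)*(-90 + I) = -6 + (-90 + I)*(18 + I))
-q(-27 - 1*(-36)) = -(-1626 + (-27 - 1*(-36))² - 72*(-27 - 1*(-36))) = -(-1626 + (-27 + 36)² - 72*(-27 + 36)) = -(-1626 + 9² - 72*9) = -(-1626 + 81 - 648) = -1*(-2193) = 2193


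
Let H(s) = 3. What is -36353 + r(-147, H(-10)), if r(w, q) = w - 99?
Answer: -36599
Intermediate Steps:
r(w, q) = -99 + w
-36353 + r(-147, H(-10)) = -36353 + (-99 - 147) = -36353 - 246 = -36599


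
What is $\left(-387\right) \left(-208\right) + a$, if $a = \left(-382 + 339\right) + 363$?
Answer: $80816$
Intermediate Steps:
$a = 320$ ($a = -43 + 363 = 320$)
$\left(-387\right) \left(-208\right) + a = \left(-387\right) \left(-208\right) + 320 = 80496 + 320 = 80816$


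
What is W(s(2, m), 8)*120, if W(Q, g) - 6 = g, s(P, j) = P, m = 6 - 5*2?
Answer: 1680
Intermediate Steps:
m = -4 (m = 6 - 10 = -4)
W(Q, g) = 6 + g
W(s(2, m), 8)*120 = (6 + 8)*120 = 14*120 = 1680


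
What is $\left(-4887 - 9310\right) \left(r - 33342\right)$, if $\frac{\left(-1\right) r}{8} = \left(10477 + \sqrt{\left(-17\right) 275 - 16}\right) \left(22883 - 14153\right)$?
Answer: $10388612471334 + 991518480 i \sqrt{4691} \approx 1.0389 \cdot 10^{13} + 6.791 \cdot 10^{10} i$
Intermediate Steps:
$r = -731713680 - 69840 i \sqrt{4691}$ ($r = - 8 \left(10477 + \sqrt{\left(-17\right) 275 - 16}\right) \left(22883 - 14153\right) = - 8 \left(10477 + \sqrt{-4675 - 16}\right) 8730 = - 8 \left(10477 + \sqrt{-4691}\right) 8730 = - 8 \left(10477 + i \sqrt{4691}\right) 8730 = - 8 \left(91464210 + 8730 i \sqrt{4691}\right) = -731713680 - 69840 i \sqrt{4691} \approx -7.3171 \cdot 10^{8} - 4.7834 \cdot 10^{6} i$)
$\left(-4887 - 9310\right) \left(r - 33342\right) = \left(-4887 - 9310\right) \left(\left(-731713680 - 69840 i \sqrt{4691}\right) - 33342\right) = - 14197 \left(-731747022 - 69840 i \sqrt{4691}\right) = 10388612471334 + 991518480 i \sqrt{4691}$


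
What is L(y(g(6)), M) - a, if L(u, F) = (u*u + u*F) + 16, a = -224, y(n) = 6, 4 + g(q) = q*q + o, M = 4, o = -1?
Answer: 300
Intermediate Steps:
g(q) = -5 + q² (g(q) = -4 + (q*q - 1) = -4 + (q² - 1) = -4 + (-1 + q²) = -5 + q²)
L(u, F) = 16 + u² + F*u (L(u, F) = (u² + F*u) + 16 = 16 + u² + F*u)
L(y(g(6)), M) - a = (16 + 6² + 4*6) - 1*(-224) = (16 + 36 + 24) + 224 = 76 + 224 = 300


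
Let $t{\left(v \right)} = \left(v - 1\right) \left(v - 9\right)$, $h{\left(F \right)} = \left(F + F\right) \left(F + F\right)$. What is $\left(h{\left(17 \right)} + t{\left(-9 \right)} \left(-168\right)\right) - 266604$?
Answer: $-295688$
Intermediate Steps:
$h{\left(F \right)} = 4 F^{2}$ ($h{\left(F \right)} = 2 F 2 F = 4 F^{2}$)
$t{\left(v \right)} = \left(-1 + v\right) \left(-9 + v\right)$
$\left(h{\left(17 \right)} + t{\left(-9 \right)} \left(-168\right)\right) - 266604 = \left(4 \cdot 17^{2} + \left(9 + \left(-9\right)^{2} - -90\right) \left(-168\right)\right) - 266604 = \left(4 \cdot 289 + \left(9 + 81 + 90\right) \left(-168\right)\right) - 266604 = \left(1156 + 180 \left(-168\right)\right) - 266604 = \left(1156 - 30240\right) - 266604 = -29084 - 266604 = -295688$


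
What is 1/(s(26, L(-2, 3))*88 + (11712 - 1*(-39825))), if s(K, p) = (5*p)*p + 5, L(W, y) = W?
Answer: 1/53737 ≈ 1.8609e-5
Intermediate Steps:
s(K, p) = 5 + 5*p² (s(K, p) = 5*p² + 5 = 5 + 5*p²)
1/(s(26, L(-2, 3))*88 + (11712 - 1*(-39825))) = 1/((5 + 5*(-2)²)*88 + (11712 - 1*(-39825))) = 1/((5 + 5*4)*88 + (11712 + 39825)) = 1/((5 + 20)*88 + 51537) = 1/(25*88 + 51537) = 1/(2200 + 51537) = 1/53737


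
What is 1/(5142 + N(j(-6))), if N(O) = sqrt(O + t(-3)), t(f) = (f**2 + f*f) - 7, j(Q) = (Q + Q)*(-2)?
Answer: 5142/26440129 - sqrt(35)/26440129 ≈ 0.00019425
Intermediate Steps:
j(Q) = -4*Q (j(Q) = (2*Q)*(-2) = -4*Q)
t(f) = -7 + 2*f**2 (t(f) = (f**2 + f**2) - 7 = 2*f**2 - 7 = -7 + 2*f**2)
N(O) = sqrt(11 + O) (N(O) = sqrt(O + (-7 + 2*(-3)**2)) = sqrt(O + (-7 + 2*9)) = sqrt(O + (-7 + 18)) = sqrt(O + 11) = sqrt(11 + O))
1/(5142 + N(j(-6))) = 1/(5142 + sqrt(11 - 4*(-6))) = 1/(5142 + sqrt(11 + 24)) = 1/(5142 + sqrt(35))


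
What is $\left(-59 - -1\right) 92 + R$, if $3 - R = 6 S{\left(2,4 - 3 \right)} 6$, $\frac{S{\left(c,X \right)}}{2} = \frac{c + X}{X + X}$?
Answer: $-5441$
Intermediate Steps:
$S{\left(c,X \right)} = \frac{X + c}{X}$ ($S{\left(c,X \right)} = 2 \frac{c + X}{X + X} = 2 \frac{X + c}{2 X} = \frac{X + c}{X}$)
$R = -105$ ($R = 3 - 6 \frac{\left(4 - 3\right) + 2}{4 - 3} \cdot 6 = 3 - 6 \frac{1 + 2}{1} \cdot 6 = 3 - 6 \cdot 1 \cdot 3 \cdot 6 = 3 - 6 \cdot 3 \cdot 6 = 3 - 18 \cdot 6 = 3 - 108 = -105$)
$\left(-59 - -1\right) 92 + R = \left(-59 - -1\right) 92 - 105 = \left(-59 + 1\right) 92 - 105 = \left(-58\right) 92 - 105 = -5336 - 105 = -5441$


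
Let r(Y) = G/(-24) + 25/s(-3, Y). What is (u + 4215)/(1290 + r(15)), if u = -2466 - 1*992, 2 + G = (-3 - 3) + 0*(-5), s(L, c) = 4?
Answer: 9084/15559 ≈ 0.58384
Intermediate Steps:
G = -8 (G = -2 + ((-3 - 3) + 0*(-5)) = -2 + (-6 + 0) = -2 - 6 = -8)
u = -3458 (u = -2466 - 992 = -3458)
r(Y) = 79/12 (r(Y) = -8/(-24) + 25/4 = -8*(-1/24) + 25*(1/4) = 1/3 + 25/4 = 79/12)
(u + 4215)/(1290 + r(15)) = (-3458 + 4215)/(1290 + 79/12) = 757/(15559/12) = 757*(12/15559) = 9084/15559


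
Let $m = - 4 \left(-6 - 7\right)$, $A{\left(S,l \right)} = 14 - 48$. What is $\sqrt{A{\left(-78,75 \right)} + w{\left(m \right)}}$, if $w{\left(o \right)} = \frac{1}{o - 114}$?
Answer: $\frac{i \sqrt{130758}}{62} \approx 5.8323 i$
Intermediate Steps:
$A{\left(S,l \right)} = -34$
$m = 52$ ($m = \left(-4\right) \left(-13\right) = 52$)
$w{\left(o \right)} = \frac{1}{-114 + o}$
$\sqrt{A{\left(-78,75 \right)} + w{\left(m \right)}} = \sqrt{-34 + \frac{1}{-114 + 52}} = \sqrt{-34 + \frac{1}{-62}} = \sqrt{-34 - \frac{1}{62}} = \sqrt{- \frac{2109}{62}} = \frac{i \sqrt{130758}}{62}$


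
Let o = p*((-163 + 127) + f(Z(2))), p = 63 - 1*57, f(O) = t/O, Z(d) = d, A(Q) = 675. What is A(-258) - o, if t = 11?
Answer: 858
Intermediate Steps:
f(O) = 11/O
p = 6 (p = 63 - 57 = 6)
o = -183 (o = 6*((-163 + 127) + 11/2) = 6*(-36 + 11*(½)) = 6*(-36 + 11/2) = 6*(-61/2) = -183)
A(-258) - o = 675 - 1*(-183) = 675 + 183 = 858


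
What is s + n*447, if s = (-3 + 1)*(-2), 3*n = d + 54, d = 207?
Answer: 38893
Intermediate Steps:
n = 87 (n = (207 + 54)/3 = (1/3)*261 = 87)
s = 4 (s = -2*(-2) = 4)
s + n*447 = 4 + 87*447 = 4 + 38889 = 38893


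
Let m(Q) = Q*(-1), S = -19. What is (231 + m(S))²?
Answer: 62500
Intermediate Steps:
m(Q) = -Q
(231 + m(S))² = (231 - 1*(-19))² = (231 + 19)² = 250² = 62500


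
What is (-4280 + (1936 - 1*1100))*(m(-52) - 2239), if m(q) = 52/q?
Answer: 7714560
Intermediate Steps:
(-4280 + (1936 - 1*1100))*(m(-52) - 2239) = (-4280 + (1936 - 1*1100))*(52/(-52) - 2239) = (-4280 + (1936 - 1100))*(52*(-1/52) - 2239) = (-4280 + 836)*(-1 - 2239) = -3444*(-2240) = 7714560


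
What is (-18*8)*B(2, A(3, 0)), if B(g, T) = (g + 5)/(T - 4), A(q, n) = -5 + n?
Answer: 112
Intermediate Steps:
B(g, T) = (5 + g)/(-4 + T)
(-18*8)*B(2, A(3, 0)) = (-18*8)*((5 + 2)/(-4 + (-5 + 0))) = -144*7/(-4 - 5) = -144*7/(-9) = -(-16)*7 = -144*(-7/9) = 112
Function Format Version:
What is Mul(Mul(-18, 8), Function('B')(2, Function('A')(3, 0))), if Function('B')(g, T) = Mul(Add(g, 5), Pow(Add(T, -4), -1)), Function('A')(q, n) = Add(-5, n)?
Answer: 112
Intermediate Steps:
Function('B')(g, T) = Mul(Pow(Add(-4, T), -1), Add(5, g)) (Function('B')(g, T) = Mul(Add(5, g), Pow(Add(-4, T), -1)) = Mul(Pow(Add(-4, T), -1), Add(5, g)))
Mul(Mul(-18, 8), Function('B')(2, Function('A')(3, 0))) = Mul(Mul(-18, 8), Mul(Pow(Add(-4, Add(-5, 0)), -1), Add(5, 2))) = Mul(-144, Mul(Pow(Add(-4, -5), -1), 7)) = Mul(-144, Mul(Pow(-9, -1), 7)) = Mul(-144, Mul(Rational(-1, 9), 7)) = Mul(-144, Rational(-7, 9)) = 112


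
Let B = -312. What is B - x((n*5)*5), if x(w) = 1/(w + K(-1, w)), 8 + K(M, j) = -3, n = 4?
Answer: -27769/89 ≈ -312.01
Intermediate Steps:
K(M, j) = -11 (K(M, j) = -8 - 3 = -11)
x(w) = 1/(-11 + w) (x(w) = 1/(w - 11) = 1/(-11 + w))
B - x((n*5)*5) = -312 - 1/(-11 + (4*5)*5) = -312 - 1/(-11 + 20*5) = -312 - 1/(-11 + 100) = -312 - 1/89 = -27769/89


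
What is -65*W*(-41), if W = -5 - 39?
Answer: -117260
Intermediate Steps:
W = -44
-65*W*(-41) = -65*(-44)*(-41) = 2860*(-41) = -117260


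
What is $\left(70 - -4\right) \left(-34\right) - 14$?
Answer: $-2530$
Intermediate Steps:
$\left(70 - -4\right) \left(-34\right) - 14 = \left(70 + 4\right) \left(-34\right) - 14 = 74 \left(-34\right) - 14 = -2516 - 14 = -2530$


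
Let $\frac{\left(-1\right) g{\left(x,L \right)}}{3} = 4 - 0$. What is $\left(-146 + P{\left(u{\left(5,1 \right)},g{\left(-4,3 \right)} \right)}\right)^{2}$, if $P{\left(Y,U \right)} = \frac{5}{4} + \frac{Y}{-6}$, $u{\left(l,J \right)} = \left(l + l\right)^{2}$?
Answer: $\frac{3751969}{144} \approx 26055.0$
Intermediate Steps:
$g{\left(x,L \right)} = -12$ ($g{\left(x,L \right)} = - 3 \left(4 - 0\right) = - 3 \left(4 + 0\right) = \left(-3\right) 4 = -12$)
$u{\left(l,J \right)} = 4 l^{2}$ ($u{\left(l,J \right)} = \left(2 l\right)^{2} = 4 l^{2}$)
$P{\left(Y,U \right)} = \frac{5}{4} - \frac{Y}{6}$ ($P{\left(Y,U \right)} = 5 \cdot \frac{1}{4} + Y \left(- \frac{1}{6}\right) = \frac{5}{4} - \frac{Y}{6}$)
$\left(-146 + P{\left(u{\left(5,1 \right)},g{\left(-4,3 \right)} \right)}\right)^{2} = \left(-146 + \left(\frac{5}{4} - \frac{4 \cdot 5^{2}}{6}\right)\right)^{2} = \left(-146 + \left(\frac{5}{4} - \frac{4 \cdot 25}{6}\right)\right)^{2} = \left(-146 + \left(\frac{5}{4} - \frac{50}{3}\right)\right)^{2} = \left(-146 - \frac{185}{12}\right)^{2} = \left(- \frac{1937}{12}\right)^{2} = \frac{3751969}{144}$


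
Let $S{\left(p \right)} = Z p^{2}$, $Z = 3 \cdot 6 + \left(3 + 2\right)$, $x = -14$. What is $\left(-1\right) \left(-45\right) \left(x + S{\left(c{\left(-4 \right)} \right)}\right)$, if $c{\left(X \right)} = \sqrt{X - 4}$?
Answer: $-8910$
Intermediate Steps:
$c{\left(X \right)} = \sqrt{-4 + X}$
$Z = 23$ ($Z = 18 + 5 = 23$)
$S{\left(p \right)} = 23 p^{2}$
$\left(-1\right) \left(-45\right) \left(x + S{\left(c{\left(-4 \right)} \right)}\right) = \left(-1\right) \left(-45\right) \left(-14 + 23 \left(\sqrt{-4 - 4}\right)^{2}\right) = 45 \left(-14 + 23 \left(\sqrt{-8}\right)^{2}\right) = 45 \left(-14 + 23 \left(2 i \sqrt{2}\right)^{2}\right) = 45 \left(-14 + 23 \left(-8\right)\right) = 45 \left(-14 - 184\right) = 45 \left(-198\right) = -8910$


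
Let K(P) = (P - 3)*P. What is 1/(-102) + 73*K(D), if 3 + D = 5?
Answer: -14893/102 ≈ -146.01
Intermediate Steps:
D = 2 (D = -3 + 5 = 2)
K(P) = P*(-3 + P) (K(P) = (-3 + P)*P = P*(-3 + P))
1/(-102) + 73*K(D) = 1/(-102) + 73*(2*(-3 + 2)) = -1/102 + 73*(2*(-1)) = -1/102 + 73*(-2) = -1/102 - 146 = -14893/102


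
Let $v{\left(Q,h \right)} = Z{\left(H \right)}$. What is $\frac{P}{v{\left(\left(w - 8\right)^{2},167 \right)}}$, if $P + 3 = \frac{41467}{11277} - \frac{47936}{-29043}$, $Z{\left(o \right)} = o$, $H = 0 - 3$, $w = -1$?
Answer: $- \frac{4033580}{5198697} \approx -0.77588$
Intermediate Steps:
$H = -3$
$v{\left(Q,h \right)} = -3$
$P = \frac{4033580}{1732899}$ ($P = -3 + \left(\frac{41467}{11277} - \frac{47936}{-29043}\right) = -3 + \left(41467 \cdot \frac{1}{11277} - - \frac{6848}{4149}\right) = -3 + \left(\frac{41467}{11277} + \frac{6848}{4149}\right) = -3 + \frac{9232277}{1732899} = \frac{4033580}{1732899} \approx 2.3276$)
$\frac{P}{v{\left(\left(w - 8\right)^{2},167 \right)}} = \frac{4033580}{1732899 \left(-3\right)} = \frac{4033580}{1732899} \left(- \frac{1}{3}\right) = - \frac{4033580}{5198697}$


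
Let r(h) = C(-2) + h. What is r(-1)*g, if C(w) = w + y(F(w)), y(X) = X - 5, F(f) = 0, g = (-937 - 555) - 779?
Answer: 18168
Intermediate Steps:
g = -2271 (g = -1492 - 779 = -2271)
y(X) = -5 + X
C(w) = -5 + w (C(w) = w + (-5 + 0) = w - 5 = -5 + w)
r(h) = -7 + h (r(h) = (-5 - 2) + h = -7 + h)
r(-1)*g = (-7 - 1)*(-2271) = -8*(-2271) = 18168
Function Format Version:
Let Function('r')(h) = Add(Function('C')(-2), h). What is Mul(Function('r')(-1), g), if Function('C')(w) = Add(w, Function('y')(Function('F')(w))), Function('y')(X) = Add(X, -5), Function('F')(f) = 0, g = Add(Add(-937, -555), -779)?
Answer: 18168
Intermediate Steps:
g = -2271 (g = Add(-1492, -779) = -2271)
Function('y')(X) = Add(-5, X)
Function('C')(w) = Add(-5, w) (Function('C')(w) = Add(w, Add(-5, 0)) = Add(w, -5) = Add(-5, w))
Function('r')(h) = Add(-7, h) (Function('r')(h) = Add(Add(-5, -2), h) = Add(-7, h))
Mul(Function('r')(-1), g) = Mul(Add(-7, -1), -2271) = Mul(-8, -2271) = 18168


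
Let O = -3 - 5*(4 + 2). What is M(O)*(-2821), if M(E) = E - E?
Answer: 0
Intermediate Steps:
O = -33 (O = -3 - 5*6 = -3 - 1*30 = -3 - 30 = -33)
M(E) = 0
M(O)*(-2821) = 0*(-2821) = 0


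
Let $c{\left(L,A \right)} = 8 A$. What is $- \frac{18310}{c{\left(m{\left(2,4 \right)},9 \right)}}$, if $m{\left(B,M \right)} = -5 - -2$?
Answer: $- \frac{9155}{36} \approx -254.31$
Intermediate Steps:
$m{\left(B,M \right)} = -3$ ($m{\left(B,M \right)} = -5 + 2 = -3$)
$- \frac{18310}{c{\left(m{\left(2,4 \right)},9 \right)}} = - \frac{18310}{8 \cdot 9} = - \frac{18310}{72} = \left(-18310\right) \frac{1}{72} = - \frac{9155}{36}$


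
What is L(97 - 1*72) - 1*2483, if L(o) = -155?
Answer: -2638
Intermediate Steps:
L(97 - 1*72) - 1*2483 = -155 - 1*2483 = -155 - 2483 = -2638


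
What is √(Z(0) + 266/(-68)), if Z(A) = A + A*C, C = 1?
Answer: I*√4522/34 ≈ 1.9778*I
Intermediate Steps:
Z(A) = 2*A (Z(A) = A + A*1 = A + A = 2*A)
√(Z(0) + 266/(-68)) = √(2*0 + 266/(-68)) = √(0 + 266*(-1/68)) = √(0 - 133/34) = √(-133/34) = I*√4522/34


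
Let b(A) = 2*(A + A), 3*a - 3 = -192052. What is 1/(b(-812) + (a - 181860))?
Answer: -3/747373 ≈ -4.0141e-6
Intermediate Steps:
a = -192049/3 (a = 1 + (1/3)*(-192052) = 1 - 192052/3 = -192049/3 ≈ -64016.)
b(A) = 4*A (b(A) = 2*(2*A) = 4*A)
1/(b(-812) + (a - 181860)) = 1/(4*(-812) + (-192049/3 - 181860)) = 1/(-3248 - 737629/3) = 1/(-747373/3) = -3/747373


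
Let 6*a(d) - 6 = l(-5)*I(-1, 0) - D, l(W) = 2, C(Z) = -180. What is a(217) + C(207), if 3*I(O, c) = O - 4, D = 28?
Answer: -1658/9 ≈ -184.22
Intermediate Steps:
I(O, c) = -4/3 + O/3 (I(O, c) = (O - 4)/3 = (-4 + O)/3 = -4/3 + O/3)
a(d) = -38/9 (a(d) = 1 + (2*(-4/3 + (⅓)*(-1)) - 1*28)/6 = 1 + (2*(-4/3 - ⅓) - 28)/6 = 1 + (2*(-5/3) - 28)/6 = 1 + (-10/3 - 28)/6 = 1 + (⅙)*(-94/3) = 1 - 47/9 = -38/9)
a(217) + C(207) = -38/9 - 180 = -1658/9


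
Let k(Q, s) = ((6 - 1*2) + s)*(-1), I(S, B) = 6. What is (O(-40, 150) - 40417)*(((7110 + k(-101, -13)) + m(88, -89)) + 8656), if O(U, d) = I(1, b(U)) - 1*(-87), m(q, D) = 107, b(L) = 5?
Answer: -640425768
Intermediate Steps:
k(Q, s) = -4 - s (k(Q, s) = ((6 - 2) + s)*(-1) = (4 + s)*(-1) = -4 - s)
O(U, d) = 93 (O(U, d) = 6 - 1*(-87) = 6 + 87 = 93)
(O(-40, 150) - 40417)*(((7110 + k(-101, -13)) + m(88, -89)) + 8656) = (93 - 40417)*(((7110 + (-4 - 1*(-13))) + 107) + 8656) = -40324*(((7110 + (-4 + 13)) + 107) + 8656) = -40324*(((7110 + 9) + 107) + 8656) = -40324*((7119 + 107) + 8656) = -40324*(7226 + 8656) = -40324*15882 = -640425768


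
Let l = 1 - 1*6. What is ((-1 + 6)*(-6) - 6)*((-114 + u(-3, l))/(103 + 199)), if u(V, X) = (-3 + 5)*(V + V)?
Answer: 2268/151 ≈ 15.020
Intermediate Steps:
l = -5 (l = 1 - 6 = -5)
u(V, X) = 4*V (u(V, X) = 2*(2*V) = 4*V)
((-1 + 6)*(-6) - 6)*((-114 + u(-3, l))/(103 + 199)) = ((-1 + 6)*(-6) - 6)*((-114 + 4*(-3))/(103 + 199)) = (5*(-6) - 6)*((-114 - 12)/302) = (-30 - 6)*(-126*1/302) = -36*(-63/151) = 2268/151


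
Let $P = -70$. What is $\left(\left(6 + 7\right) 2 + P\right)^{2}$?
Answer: $1936$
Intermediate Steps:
$\left(\left(6 + 7\right) 2 + P\right)^{2} = \left(\left(6 + 7\right) 2 - 70\right)^{2} = \left(13 \cdot 2 - 70\right)^{2} = \left(26 - 70\right)^{2} = \left(-44\right)^{2} = 1936$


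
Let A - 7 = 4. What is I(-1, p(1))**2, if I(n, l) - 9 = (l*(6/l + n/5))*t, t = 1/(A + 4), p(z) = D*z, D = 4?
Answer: 491401/5625 ≈ 87.360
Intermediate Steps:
A = 11 (A = 7 + 4 = 11)
p(z) = 4*z
t = 1/15 (t = 1/(11 + 4) = 1/15 ≈ 0.066667)
I(n, l) = 9 + l*(6/l + n/5)/15 (I(n, l) = 9 + (l*(6/l + n/5))*(1/15) = 9 + l*(6/l + n/5)/15)
I(-1, p(1))**2 = (47/5 + (1/75)*(4*1)*(-1))**2 = (47/5 + (1/75)*4*(-1))**2 = (47/5 - 4/75)**2 = (701/75)**2 = 491401/5625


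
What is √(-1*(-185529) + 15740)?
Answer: √201269 ≈ 448.63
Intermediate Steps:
√(-1*(-185529) + 15740) = √(185529 + 15740) = √201269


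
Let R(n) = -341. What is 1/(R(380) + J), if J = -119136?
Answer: -1/119477 ≈ -8.3698e-6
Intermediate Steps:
1/(R(380) + J) = 1/(-341 - 119136) = 1/(-119477) = -1/119477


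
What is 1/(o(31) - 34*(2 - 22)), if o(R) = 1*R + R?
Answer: 1/742 ≈ 0.0013477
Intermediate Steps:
o(R) = 2*R (o(R) = R + R = 2*R)
1/(o(31) - 34*(2 - 22)) = 1/(2*31 - 34*(2 - 22)) = 1/(62 - 34*(-20)) = 1/(62 + 680) = 1/742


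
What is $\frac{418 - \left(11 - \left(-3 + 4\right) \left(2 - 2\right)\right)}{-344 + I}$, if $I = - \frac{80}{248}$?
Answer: $- \frac{12617}{10674} \approx -1.182$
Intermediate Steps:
$I = - \frac{10}{31}$ ($I = - \frac{80}{248} = \left(-1\right) \frac{10}{31} = - \frac{10}{31} \approx -0.32258$)
$\frac{418 - \left(11 - \left(-3 + 4\right) \left(2 - 2\right)\right)}{-344 + I} = \frac{418 - \left(11 - \left(-3 + 4\right) \left(2 - 2\right)\right)}{-344 - \frac{10}{31}} = \frac{418 + \left(-11 + 1 \cdot 0\right)}{- \frac{10674}{31}} = \left(418 + \left(-11 + 0\right)\right) \left(- \frac{31}{10674}\right) = \left(418 - 11\right) \left(- \frac{31}{10674}\right) = 407 \left(- \frac{31}{10674}\right) = - \frac{12617}{10674}$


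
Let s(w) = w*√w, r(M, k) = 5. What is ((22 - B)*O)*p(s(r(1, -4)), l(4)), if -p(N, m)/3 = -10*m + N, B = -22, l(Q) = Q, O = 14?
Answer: 73920 - 9240*√5 ≈ 53259.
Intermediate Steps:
s(w) = w^(3/2)
p(N, m) = -3*N + 30*m (p(N, m) = -3*(-10*m + N) = -3*(N - 10*m) = -3*N + 30*m)
((22 - B)*O)*p(s(r(1, -4)), l(4)) = ((22 - 1*(-22))*14)*(-15*√5 + 30*4) = ((22 + 22)*14)*(-15*√5 + 120) = (44*14)*(-15*√5 + 120) = 616*(120 - 15*√5) = 73920 - 9240*√5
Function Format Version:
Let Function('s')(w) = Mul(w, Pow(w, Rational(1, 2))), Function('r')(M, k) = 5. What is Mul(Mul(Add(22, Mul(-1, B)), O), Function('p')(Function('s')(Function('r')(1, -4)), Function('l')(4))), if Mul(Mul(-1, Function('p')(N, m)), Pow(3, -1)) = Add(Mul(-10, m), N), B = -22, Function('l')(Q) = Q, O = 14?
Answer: Add(73920, Mul(-9240, Pow(5, Rational(1, 2)))) ≈ 53259.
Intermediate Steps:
Function('s')(w) = Pow(w, Rational(3, 2))
Function('p')(N, m) = Add(Mul(-3, N), Mul(30, m)) (Function('p')(N, m) = Mul(-3, Add(Mul(-10, m), N)) = Mul(-3, Add(N, Mul(-10, m))) = Add(Mul(-3, N), Mul(30, m)))
Mul(Mul(Add(22, Mul(-1, B)), O), Function('p')(Function('s')(Function('r')(1, -4)), Function('l')(4))) = Mul(Mul(Add(22, Mul(-1, -22)), 14), Add(Mul(-3, Pow(5, Rational(3, 2))), Mul(30, 4))) = Mul(Mul(Add(22, 22), 14), Add(Mul(-3, Mul(5, Pow(5, Rational(1, 2)))), 120)) = Mul(Mul(44, 14), Add(Mul(-15, Pow(5, Rational(1, 2))), 120)) = Mul(616, Add(120, Mul(-15, Pow(5, Rational(1, 2))))) = Add(73920, Mul(-9240, Pow(5, Rational(1, 2))))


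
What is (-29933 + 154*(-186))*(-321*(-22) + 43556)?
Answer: -2965050586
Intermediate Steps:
(-29933 + 154*(-186))*(-321*(-22) + 43556) = (-29933 - 28644)*(7062 + 43556) = -58577*50618 = -2965050586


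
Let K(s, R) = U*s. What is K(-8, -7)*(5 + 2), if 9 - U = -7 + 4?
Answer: -672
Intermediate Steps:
U = 12 (U = 9 - (-7 + 4) = 9 - 1*(-3) = 9 + 3 = 12)
K(s, R) = 12*s
K(-8, -7)*(5 + 2) = (12*(-8))*(5 + 2) = -96*7 = -672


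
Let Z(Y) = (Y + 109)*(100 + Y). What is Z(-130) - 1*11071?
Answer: -10441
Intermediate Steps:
Z(Y) = (100 + Y)*(109 + Y) (Z(Y) = (109 + Y)*(100 + Y) = (100 + Y)*(109 + Y))
Z(-130) - 1*11071 = (10900 + (-130)² + 209*(-130)) - 1*11071 = (10900 + 16900 - 27170) - 11071 = 630 - 11071 = -10441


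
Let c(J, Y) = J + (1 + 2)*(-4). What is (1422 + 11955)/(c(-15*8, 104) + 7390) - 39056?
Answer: -283455071/7258 ≈ -39054.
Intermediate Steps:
c(J, Y) = -12 + J (c(J, Y) = J + 3*(-4) = J - 12 = -12 + J)
(1422 + 11955)/(c(-15*8, 104) + 7390) - 39056 = (1422 + 11955)/((-12 - 15*8) + 7390) - 39056 = 13377/((-12 - 120) + 7390) - 39056 = 13377/(-132 + 7390) - 39056 = 13377/7258 - 39056 = -283455071/7258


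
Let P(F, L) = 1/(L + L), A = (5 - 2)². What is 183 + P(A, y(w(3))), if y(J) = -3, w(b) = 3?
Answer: 1097/6 ≈ 182.83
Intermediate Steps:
A = 9 (A = 3² = 9)
P(F, L) = 1/(2*L)
183 + P(A, y(w(3))) = 183 + (½)/(-3) = 183 + (½)*(-⅓) = 183 - ⅙ = 1097/6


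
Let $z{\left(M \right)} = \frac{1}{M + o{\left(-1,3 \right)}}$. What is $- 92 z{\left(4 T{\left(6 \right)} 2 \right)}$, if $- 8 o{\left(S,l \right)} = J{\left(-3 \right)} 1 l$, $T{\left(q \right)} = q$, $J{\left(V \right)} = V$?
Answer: $- \frac{736}{393} \approx -1.8728$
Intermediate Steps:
$o{\left(S,l \right)} = \frac{3 l}{8}$ ($o{\left(S,l \right)} = - \frac{\left(-3\right) 1 l}{8} = - \frac{\left(-3\right) l}{8} = \frac{3 l}{8}$)
$z{\left(M \right)} = \frac{1}{\frac{9}{8} + M}$ ($z{\left(M \right)} = \frac{1}{M + \frac{3}{8} \cdot 3} = \frac{1}{M + \frac{9}{8}} = \frac{1}{\frac{9}{8} + M}$)
$- 92 z{\left(4 T{\left(6 \right)} 2 \right)} = - 92 \frac{8}{9 + 8 \cdot 4 \cdot 6 \cdot 2} = - 92 \frac{8}{9 + 8 \cdot 24 \cdot 2} = - 92 \frac{8}{9 + 8 \cdot 48} = - 92 \frac{8}{9 + 384} = - 92 \cdot \frac{8}{393} = - 92 \cdot 8 \cdot \frac{1}{393} = \left(-92\right) \frac{8}{393} = - \frac{736}{393}$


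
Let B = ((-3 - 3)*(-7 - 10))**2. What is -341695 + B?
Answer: -331291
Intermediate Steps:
B = 10404 (B = (-6*(-17))**2 = 102**2 = 10404)
-341695 + B = -341695 + 10404 = -331291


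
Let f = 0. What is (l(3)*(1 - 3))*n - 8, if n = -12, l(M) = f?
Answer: -8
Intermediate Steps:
l(M) = 0
(l(3)*(1 - 3))*n - 8 = (0*(1 - 3))*(-12) - 8 = (0*(-2))*(-12) - 8 = 0*(-12) - 8 = 0 - 8 = -8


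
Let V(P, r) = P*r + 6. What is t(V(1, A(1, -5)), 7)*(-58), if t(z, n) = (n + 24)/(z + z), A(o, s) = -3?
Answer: -899/3 ≈ -299.67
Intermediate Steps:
V(P, r) = 6 + P*r
t(z, n) = (24 + n)/(2*z) (t(z, n) = (24 + n)/((2*z)) = (24 + n)*(1/(2*z)) = (24 + n)/(2*z))
t(V(1, A(1, -5)), 7)*(-58) = ((24 + 7)/(2*(6 + 1*(-3))))*(-58) = ((½)*31/(6 - 3))*(-58) = ((½)*31/3)*(-58) = ((½)*(⅓)*31)*(-58) = (31/6)*(-58) = -899/3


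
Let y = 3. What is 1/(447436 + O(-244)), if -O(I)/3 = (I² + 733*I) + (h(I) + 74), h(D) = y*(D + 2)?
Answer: 1/807340 ≈ 1.2386e-6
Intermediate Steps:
h(D) = 6 + 3*D (h(D) = 3*(D + 2) = 3*(2 + D) = 6 + 3*D)
O(I) = -240 - 2208*I - 3*I² (O(I) = -3*((I² + 733*I) + ((6 + 3*I) + 74)) = -3*((I² + 733*I) + (80 + 3*I)) = -3*(80 + I² + 736*I) = -240 - 2208*I - 3*I²)
1/(447436 + O(-244)) = 1/(447436 + (-240 - 2208*(-244) - 3*(-244)²)) = 1/(447436 + (-240 + 538752 - 3*59536)) = 1/(447436 + (-240 + 538752 - 178608)) = 1/(447436 + 359904) = 1/807340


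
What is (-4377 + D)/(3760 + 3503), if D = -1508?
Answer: -5885/7263 ≈ -0.81027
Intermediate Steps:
(-4377 + D)/(3760 + 3503) = (-4377 - 1508)/(3760 + 3503) = -5885/7263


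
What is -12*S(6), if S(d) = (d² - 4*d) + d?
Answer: -216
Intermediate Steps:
S(d) = d² - 3*d
-12*S(6) = -72*(-3 + 6) = -72*3 = -12*18 = -216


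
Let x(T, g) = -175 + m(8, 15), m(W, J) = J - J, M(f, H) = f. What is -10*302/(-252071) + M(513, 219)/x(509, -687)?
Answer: -128783923/44112425 ≈ -2.9194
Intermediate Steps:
m(W, J) = 0
x(T, g) = -175 (x(T, g) = -175 + 0 = -175)
-10*302/(-252071) + M(513, 219)/x(509, -687) = -10*302/(-252071) + 513/(-175) = -3020*(-1/252071) + 513*(-1/175) = 3020/252071 - 513/175 = -128783923/44112425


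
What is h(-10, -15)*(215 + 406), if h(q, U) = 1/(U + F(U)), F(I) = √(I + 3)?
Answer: -3105/79 - 414*I*√3/79 ≈ -39.304 - 9.0768*I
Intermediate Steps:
F(I) = √(3 + I)
h(q, U) = 1/(U + √(3 + U))
h(-10, -15)*(215 + 406) = (215 + 406)/(-15 + √(3 - 15)) = 621/(-15 + √(-12)) = 621/(-15 + 2*I*√3)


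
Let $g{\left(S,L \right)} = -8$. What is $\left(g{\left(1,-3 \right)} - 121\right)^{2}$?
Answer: $16641$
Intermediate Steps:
$\left(g{\left(1,-3 \right)} - 121\right)^{2} = \left(-8 - 121\right)^{2} = \left(-129\right)^{2} = 16641$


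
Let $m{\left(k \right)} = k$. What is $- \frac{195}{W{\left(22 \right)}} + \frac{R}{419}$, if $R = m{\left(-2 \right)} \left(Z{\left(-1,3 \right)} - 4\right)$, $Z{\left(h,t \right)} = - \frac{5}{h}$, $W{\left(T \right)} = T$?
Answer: $- \frac{81749}{9218} \approx -8.8684$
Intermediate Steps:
$R = -2$ ($R = - 2 \left(- \frac{5}{-1} - 4\right) = - 2 \left(\left(-5\right) \left(-1\right) - 4\right) = - 2 \left(5 - 4\right) = \left(-2\right) 1 = -2$)
$- \frac{195}{W{\left(22 \right)}} + \frac{R}{419} = - \frac{195}{22} - \frac{2}{419} = - \frac{81749}{9218}$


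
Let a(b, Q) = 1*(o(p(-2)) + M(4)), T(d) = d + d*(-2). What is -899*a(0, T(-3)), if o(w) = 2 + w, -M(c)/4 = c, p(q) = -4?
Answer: 16182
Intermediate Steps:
T(d) = -d (T(d) = d - 2*d = -d)
M(c) = -4*c
a(b, Q) = -18 (a(b, Q) = 1*((2 - 4) - 4*4) = 1*(-2 - 16) = 1*(-18) = -18)
-899*a(0, T(-3)) = -899*(-18) = 16182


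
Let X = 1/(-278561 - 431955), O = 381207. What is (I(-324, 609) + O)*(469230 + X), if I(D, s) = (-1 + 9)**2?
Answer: 5526695921749783/30892 ≈ 1.7890e+11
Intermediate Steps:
I(D, s) = 64 (I(D, s) = 8**2 = 64)
X = -1/710516 (X = 1/(-710516) = -1/710516 ≈ -1.4074e-6)
(I(-324, 609) + O)*(469230 + X) = (64 + 381207)*(469230 - 1/710516) = 381271*(333395422679/710516) = 5526695921749783/30892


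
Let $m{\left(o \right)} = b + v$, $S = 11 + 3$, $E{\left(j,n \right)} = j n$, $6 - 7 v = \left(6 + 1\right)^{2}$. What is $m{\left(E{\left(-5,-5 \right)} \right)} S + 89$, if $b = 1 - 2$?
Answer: $-11$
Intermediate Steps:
$v = - \frac{43}{7}$ ($v = \frac{6}{7} - \frac{\left(6 + 1\right)^{2}}{7} = \frac{6}{7} - \frac{7^{2}}{7} = \frac{6}{7} - 7 = - \frac{43}{7} \approx -6.1429$)
$b = -1$
$S = 14$
$m{\left(o \right)} = - \frac{50}{7}$ ($m{\left(o \right)} = -1 - \frac{43}{7} = - \frac{50}{7}$)
$m{\left(E{\left(-5,-5 \right)} \right)} S + 89 = \left(- \frac{50}{7}\right) 14 + 89 = -100 + 89 = -11$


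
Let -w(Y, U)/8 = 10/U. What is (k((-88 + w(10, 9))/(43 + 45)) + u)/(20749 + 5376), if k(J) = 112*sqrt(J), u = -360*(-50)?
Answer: 144/209 + 112*I*sqrt(1199)/862125 ≈ 0.689 + 0.0044984*I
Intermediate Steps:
w(Y, U) = -80/U
u = 18000
(k((-88 + w(10, 9))/(43 + 45)) + u)/(20749 + 5376) = (112*sqrt((-88 - 80/9)/(43 + 45)) + 18000)/(20749 + 5376) = (112*sqrt((-88 - 80*1/9)/88) + 18000)/26125 = (112*sqrt((-88 - 80/9)*(1/88)) + 18000)*(1/26125) = (112*sqrt(-872/9*1/88) + 18000)*(1/26125) = (112*sqrt(-109/99) + 18000)*(1/26125) = (112*(I*sqrt(1199)/33) + 18000)*(1/26125) = (112*I*sqrt(1199)/33 + 18000)*(1/26125) = (18000 + 112*I*sqrt(1199)/33)*(1/26125) = 144/209 + 112*I*sqrt(1199)/862125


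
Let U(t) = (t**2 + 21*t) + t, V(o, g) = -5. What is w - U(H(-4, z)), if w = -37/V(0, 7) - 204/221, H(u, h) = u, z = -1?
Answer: 5101/65 ≈ 78.477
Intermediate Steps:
U(t) = t**2 + 22*t
w = 421/65 (w = -37/(-5) - 204/221 = -37*(-1/5) - 204*1/221 = 37/5 - 12/13 = 421/65 ≈ 6.4769)
w - U(H(-4, z)) = 421/65 - (-4)*(22 - 4) = 421/65 - (-4)*18 = 421/65 - 1*(-72) = 421/65 + 72 = 5101/65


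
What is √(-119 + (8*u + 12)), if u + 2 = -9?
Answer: I*√195 ≈ 13.964*I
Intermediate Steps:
u = -11 (u = -2 - 9 = -11)
√(-119 + (8*u + 12)) = √(-119 + (8*(-11) + 12)) = √(-119 + (-88 + 12)) = √(-119 - 76) = √(-195) = I*√195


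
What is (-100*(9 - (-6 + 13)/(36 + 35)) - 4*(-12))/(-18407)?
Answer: 59792/1306897 ≈ 0.045751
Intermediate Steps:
(-100*(9 - (-6 + 13)/(36 + 35)) - 4*(-12))/(-18407) = (-100*(9 - 7/71) + 48)*(-1/18407) = (-100*632/71 + 48)*(-1/18407) = (-63200/71 + 48)*(-1/18407) = -59792/71*(-1/18407) = 59792/1306897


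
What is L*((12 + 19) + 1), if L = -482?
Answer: -15424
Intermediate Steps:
L*((12 + 19) + 1) = -482*((12 + 19) + 1) = -482*(31 + 1) = -482*32 = -15424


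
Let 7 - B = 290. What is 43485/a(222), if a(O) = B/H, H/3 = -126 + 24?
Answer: 13306410/283 ≈ 47019.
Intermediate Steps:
B = -283 (B = 7 - 1*290 = 7 - 290 = -283)
H = -306 (H = 3*(-126 + 24) = 3*(-102) = -306)
a(O) = 283/306 (a(O) = -283/(-306) = -283*(-1/306) = 283/306)
43485/a(222) = 43485/(283/306) = 43485*(306/283) = 13306410/283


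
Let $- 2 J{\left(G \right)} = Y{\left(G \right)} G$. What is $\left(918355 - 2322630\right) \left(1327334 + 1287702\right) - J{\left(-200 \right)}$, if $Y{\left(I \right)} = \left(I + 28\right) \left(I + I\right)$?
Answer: $-3672236558900$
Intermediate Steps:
$Y{\left(I \right)} = 2 I \left(28 + I\right)$ ($Y{\left(I \right)} = \left(28 + I\right) 2 I = 2 I \left(28 + I\right)$)
$J{\left(G \right)} = - G^{2} \left(28 + G\right)$ ($J{\left(G \right)} = - \frac{2 G \left(28 + G\right) G}{2} = - \frac{2 G^{2} \left(28 + G\right)}{2} = - G^{2} \left(28 + G\right)$)
$\left(918355 - 2322630\right) \left(1327334 + 1287702\right) - J{\left(-200 \right)} = \left(918355 - 2322630\right) \left(1327334 + 1287702\right) - \left(-200\right)^{2} \left(-28 - -200\right) = \left(-1404275\right) 2615036 - 40000 \left(-28 + 200\right) = -3672229678900 - 40000 \cdot 172 = -3672229678900 - 6880000 = -3672236558900$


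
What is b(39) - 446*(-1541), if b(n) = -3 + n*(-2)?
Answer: 687205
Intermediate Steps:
b(n) = -3 - 2*n
b(39) - 446*(-1541) = (-3 - 2*39) - 446*(-1541) = (-3 - 78) + 687286 = -81 + 687286 = 687205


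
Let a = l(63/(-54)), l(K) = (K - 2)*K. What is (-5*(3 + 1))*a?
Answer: -665/9 ≈ -73.889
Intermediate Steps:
l(K) = K*(-2 + K) (l(K) = (-2 + K)*K = K*(-2 + K))
a = 133/36 (a = (63/(-54))*(-2 + 63/(-54)) = (63*(-1/54))*(-2 + 63*(-1/54)) = -7*(-2 - 7/6)/6 = -7/6*(-19/6) = 133/36 ≈ 3.6944)
(-5*(3 + 1))*a = -5*(3 + 1)*(133/36) = -5*4*(133/36) = -20*133/36 = -665/9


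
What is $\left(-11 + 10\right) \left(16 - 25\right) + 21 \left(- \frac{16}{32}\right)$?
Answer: $- \frac{3}{2} \approx -1.5$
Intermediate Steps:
$\left(-11 + 10\right) \left(16 - 25\right) + 21 \left(- \frac{16}{32}\right) = \left(-1\right) \left(-9\right) + 21 \left(\left(-16\right) \frac{1}{32}\right) = 9 + 21 \left(- \frac{1}{2}\right) = 9 - \frac{21}{2} = - \frac{3}{2}$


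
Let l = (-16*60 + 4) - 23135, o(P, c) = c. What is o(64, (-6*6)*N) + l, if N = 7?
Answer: -24343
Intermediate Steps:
l = -24091 (l = (-960 + 4) - 23135 = -956 - 23135 = -24091)
o(64, (-6*6)*N) + l = -6*6*7 - 24091 = -36*7 - 24091 = -252 - 24091 = -24343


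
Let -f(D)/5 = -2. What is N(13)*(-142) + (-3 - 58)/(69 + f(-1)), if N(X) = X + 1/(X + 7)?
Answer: -1464559/790 ≈ -1853.9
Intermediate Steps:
f(D) = 10 (f(D) = -5*(-2) = 10)
N(X) = X + 1/(7 + X)
N(13)*(-142) + (-3 - 58)/(69 + f(-1)) = ((1 + 13**2 + 7*13)/(7 + 13))*(-142) + (-3 - 58)/(69 + 10) = ((1 + 169 + 91)/20)*(-142) - 61/79 = ((1/20)*261)*(-142) - 61*1/79 = (261/20)*(-142) - 61/79 = -18531/10 - 61/79 = -1464559/790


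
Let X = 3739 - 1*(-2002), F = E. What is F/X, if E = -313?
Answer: -313/5741 ≈ -0.054520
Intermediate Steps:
F = -313
X = 5741 (X = 3739 + 2002 = 5741)
F/X = -313/5741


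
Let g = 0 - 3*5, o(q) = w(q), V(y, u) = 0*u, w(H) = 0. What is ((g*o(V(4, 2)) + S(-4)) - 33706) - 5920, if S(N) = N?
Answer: -39630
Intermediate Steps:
V(y, u) = 0
o(q) = 0
g = -15 (g = 0 - 15 = -15)
((g*o(V(4, 2)) + S(-4)) - 33706) - 5920 = ((-15*0 - 4) - 33706) - 5920 = ((0 - 4) - 33706) - 5920 = (-4 - 33706) - 5920 = -33710 - 5920 = -39630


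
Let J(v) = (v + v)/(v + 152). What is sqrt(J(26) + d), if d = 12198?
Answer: 4*sqrt(6038917)/89 ≈ 110.45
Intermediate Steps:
J(v) = 2*v/(152 + v) (J(v) = (2*v)/(152 + v) = 2*v/(152 + v))
sqrt(J(26) + d) = sqrt(2*26/(152 + 26) + 12198) = sqrt(2*26/178 + 12198) = sqrt(2*26*(1/178) + 12198) = sqrt(26/89 + 12198) = sqrt(1085648/89) = 4*sqrt(6038917)/89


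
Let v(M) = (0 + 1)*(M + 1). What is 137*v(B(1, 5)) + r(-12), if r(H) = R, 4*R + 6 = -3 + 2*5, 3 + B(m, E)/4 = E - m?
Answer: 2741/4 ≈ 685.25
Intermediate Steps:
B(m, E) = -12 - 4*m + 4*E (B(m, E) = -12 + 4*(E - m) = -12 + (-4*m + 4*E) = -12 - 4*m + 4*E)
v(M) = 1 + M (v(M) = 1*(1 + M) = 1 + M)
R = ¼ (R = -3/2 + (-3 + 2*5)/4 = -3/2 + (-3 + 10)/4 = -3/2 + (¼)*7 = -3/2 + 7/4 = ¼ ≈ 0.25000)
r(H) = ¼
137*v(B(1, 5)) + r(-12) = 137*(1 + (-12 - 4*1 + 4*5)) + ¼ = 137*(1 + (-12 - 4 + 20)) + ¼ = 137*(1 + 4) + ¼ = 137*5 + ¼ = 685 + ¼ = 2741/4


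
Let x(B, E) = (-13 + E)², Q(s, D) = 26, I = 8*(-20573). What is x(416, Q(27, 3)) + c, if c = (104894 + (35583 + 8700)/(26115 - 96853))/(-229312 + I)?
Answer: 4701497229423/27863415248 ≈ 168.73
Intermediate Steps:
I = -164584
c = -7419947489/27863415248 (c = (104894 + (35583 + 8700)/(26115 - 96853))/(-229312 - 164584) = (104894 + 44283/(-70738))/(-393896) = (104894 + 44283*(-1/70738))*(-1/393896) = (104894 - 44283/70738)*(-1/393896) = (7419947489/70738)*(-1/393896) = -7419947489/27863415248 ≈ -0.26630)
x(416, Q(27, 3)) + c = (-13 + 26)² - 7419947489/27863415248 = 13² - 7419947489/27863415248 = 169 - 7419947489/27863415248 = 4701497229423/27863415248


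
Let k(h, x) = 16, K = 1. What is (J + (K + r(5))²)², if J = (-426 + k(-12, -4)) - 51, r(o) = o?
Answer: 180625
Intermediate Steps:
J = -461 (J = (-426 + 16) - 51 = -410 - 51 = -461)
(J + (K + r(5))²)² = (-461 + (1 + 5)²)² = (-461 + 6²)² = (-461 + 36)² = (-425)² = 180625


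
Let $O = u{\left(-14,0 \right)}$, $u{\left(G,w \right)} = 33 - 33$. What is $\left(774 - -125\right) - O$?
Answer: $899$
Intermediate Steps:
$u{\left(G,w \right)} = 0$ ($u{\left(G,w \right)} = 33 - 33 = 0$)
$O = 0$
$\left(774 - -125\right) - O = \left(774 - -125\right) - 0 = \left(774 + \left(-343 + 468\right)\right) + 0 = \left(774 + 125\right) + 0 = 899 + 0 = 899$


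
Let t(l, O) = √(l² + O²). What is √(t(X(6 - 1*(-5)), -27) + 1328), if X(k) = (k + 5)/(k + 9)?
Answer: √(33200 + 5*√18241)/5 ≈ 36.810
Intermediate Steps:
X(k) = (5 + k)/(9 + k)
t(l, O) = √(O² + l²)
√(t(X(6 - 1*(-5)), -27) + 1328) = √(√((-27)² + ((5 + (6 - 1*(-5)))/(9 + (6 - 1*(-5))))²) + 1328) = √(√(729 + ((5 + (6 + 5))/(9 + (6 + 5)))²) + 1328) = √(√(729 + ((5 + 11)/(9 + 11))²) + 1328) = √(√(729 + (16/20)²) + 1328) = √(√(729 + ((1/20)*16)²) + 1328) = √(√(729 + (⅘)²) + 1328) = √(√(729 + 16/25) + 1328) = √(√(18241/25) + 1328) = √(√18241/5 + 1328) = √(1328 + √18241/5)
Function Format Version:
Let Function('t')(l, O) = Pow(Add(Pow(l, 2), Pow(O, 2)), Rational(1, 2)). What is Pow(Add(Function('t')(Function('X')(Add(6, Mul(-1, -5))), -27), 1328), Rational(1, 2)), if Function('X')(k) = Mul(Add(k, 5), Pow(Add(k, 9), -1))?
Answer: Mul(Rational(1, 5), Pow(Add(33200, Mul(5, Pow(18241, Rational(1, 2)))), Rational(1, 2))) ≈ 36.810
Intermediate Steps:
Function('X')(k) = Mul(Pow(Add(9, k), -1), Add(5, k)) (Function('X')(k) = Mul(Add(5, k), Pow(Add(9, k), -1)) = Mul(Pow(Add(9, k), -1), Add(5, k)))
Function('t')(l, O) = Pow(Add(Pow(O, 2), Pow(l, 2)), Rational(1, 2))
Pow(Add(Function('t')(Function('X')(Add(6, Mul(-1, -5))), -27), 1328), Rational(1, 2)) = Pow(Add(Pow(Add(Pow(-27, 2), Pow(Mul(Pow(Add(9, Add(6, Mul(-1, -5))), -1), Add(5, Add(6, Mul(-1, -5)))), 2)), Rational(1, 2)), 1328), Rational(1, 2)) = Pow(Add(Pow(Add(729, Pow(Mul(Pow(Add(9, Add(6, 5)), -1), Add(5, Add(6, 5))), 2)), Rational(1, 2)), 1328), Rational(1, 2)) = Pow(Add(Pow(Add(729, Pow(Mul(Pow(Add(9, 11), -1), Add(5, 11)), 2)), Rational(1, 2)), 1328), Rational(1, 2)) = Pow(Add(Pow(Add(729, Pow(Mul(Pow(20, -1), 16), 2)), Rational(1, 2)), 1328), Rational(1, 2)) = Pow(Add(Pow(Add(729, Pow(Mul(Rational(1, 20), 16), 2)), Rational(1, 2)), 1328), Rational(1, 2)) = Pow(Add(Pow(Add(729, Pow(Rational(4, 5), 2)), Rational(1, 2)), 1328), Rational(1, 2)) = Pow(Add(Pow(Add(729, Rational(16, 25)), Rational(1, 2)), 1328), Rational(1, 2)) = Pow(Add(Pow(Rational(18241, 25), Rational(1, 2)), 1328), Rational(1, 2)) = Pow(Add(Mul(Rational(1, 5), Pow(18241, Rational(1, 2))), 1328), Rational(1, 2)) = Pow(Add(1328, Mul(Rational(1, 5), Pow(18241, Rational(1, 2)))), Rational(1, 2))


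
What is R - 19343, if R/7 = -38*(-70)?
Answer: -723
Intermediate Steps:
R = 18620 (R = 7*(-38*(-70)) = 7*2660 = 18620)
R - 19343 = 18620 - 19343 = -723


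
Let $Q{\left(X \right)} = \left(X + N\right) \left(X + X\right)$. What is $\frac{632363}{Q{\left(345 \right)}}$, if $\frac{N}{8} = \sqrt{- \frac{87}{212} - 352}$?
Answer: $\frac{33515239}{15007402} - \frac{1264726 i \sqrt{3959683}}{2588776845} \approx 2.2332 - 0.97215 i$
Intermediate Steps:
$N = \frac{4 i \sqrt{3959683}}{53}$ ($N = 8 \sqrt{- \frac{87}{212} - 352} = 8 \sqrt{- \frac{74711}{212}} = 8 \frac{i \sqrt{3959683}}{106} = \frac{4 i \sqrt{3959683}}{53} \approx 150.18 i$)
$Q{\left(X \right)} = 2 X \left(X + \frac{4 i \sqrt{3959683}}{53}\right)$ ($Q{\left(X \right)} = \left(X + \frac{4 i \sqrt{3959683}}{53}\right) \left(X + X\right) = \left(X + \frac{4 i \sqrt{3959683}}{53}\right) 2 X = 2 X \left(X + \frac{4 i \sqrt{3959683}}{53}\right)$)
$\frac{632363}{Q{\left(345 \right)}} = \frac{632363}{\frac{2}{53} \cdot 345 \left(53 \cdot 345 + 4 i \sqrt{3959683}\right)} = \frac{632363}{\frac{2}{53} \cdot 345 \left(18285 + 4 i \sqrt{3959683}\right)} = \frac{632363}{238050 + \frac{2760 i \sqrt{3959683}}{53}}$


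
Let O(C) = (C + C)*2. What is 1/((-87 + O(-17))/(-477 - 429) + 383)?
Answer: 906/347153 ≈ 0.0026098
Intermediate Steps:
O(C) = 4*C (O(C) = (2*C)*2 = 4*C)
1/((-87 + O(-17))/(-477 - 429) + 383) = 1/((-87 + 4*(-17))/(-477 - 429) + 383) = 1/((-87 - 68)/(-906) + 383) = 1/(-155*(-1/906) + 383) = 1/(155/906 + 383) = 1/(347153/906) = 906/347153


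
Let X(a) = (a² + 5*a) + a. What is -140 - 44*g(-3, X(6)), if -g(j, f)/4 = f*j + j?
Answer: -38684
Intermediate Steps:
X(a) = a² + 6*a
g(j, f) = -4*j - 4*f*j (g(j, f) = -4*(f*j + j) = -4*(j + f*j) = -4*j - 4*f*j)
-140 - 44*g(-3, X(6)) = -140 - (-176)*(-3)*(1 + 6*(6 + 6)) = -140 - (-176)*(-3)*(1 + 6*12) = -140 - (-176)*(-3)*(1 + 72) = -140 - (-176)*(-3)*73 = -140 - 44*876 = -140 - 38544 = -38684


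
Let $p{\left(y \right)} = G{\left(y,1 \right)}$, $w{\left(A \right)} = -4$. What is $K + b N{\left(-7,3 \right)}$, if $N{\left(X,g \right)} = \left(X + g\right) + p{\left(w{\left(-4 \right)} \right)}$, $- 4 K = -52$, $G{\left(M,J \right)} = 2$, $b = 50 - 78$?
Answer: $69$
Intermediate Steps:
$b = -28$ ($b = 50 - 78 = -28$)
$p{\left(y \right)} = 2$
$K = 13$ ($K = \left(- \frac{1}{4}\right) \left(-52\right) = 13$)
$N{\left(X,g \right)} = 2 + X + g$ ($N{\left(X,g \right)} = \left(X + g\right) + 2 = 2 + X + g$)
$K + b N{\left(-7,3 \right)} = 13 - 28 \left(2 - 7 + 3\right) = 13 - -56 = 13 + 56 = 69$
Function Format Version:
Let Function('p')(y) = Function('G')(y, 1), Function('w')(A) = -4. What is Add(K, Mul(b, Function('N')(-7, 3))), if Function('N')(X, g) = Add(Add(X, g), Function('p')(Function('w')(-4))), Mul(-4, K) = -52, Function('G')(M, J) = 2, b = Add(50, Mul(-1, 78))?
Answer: 69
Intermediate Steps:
b = -28 (b = Add(50, -78) = -28)
Function('p')(y) = 2
K = 13 (K = Mul(Rational(-1, 4), -52) = 13)
Function('N')(X, g) = Add(2, X, g) (Function('N')(X, g) = Add(Add(X, g), 2) = Add(2, X, g))
Add(K, Mul(b, Function('N')(-7, 3))) = Add(13, Mul(-28, Add(2, -7, 3))) = Add(13, Mul(-28, -2)) = Add(13, 56) = 69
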